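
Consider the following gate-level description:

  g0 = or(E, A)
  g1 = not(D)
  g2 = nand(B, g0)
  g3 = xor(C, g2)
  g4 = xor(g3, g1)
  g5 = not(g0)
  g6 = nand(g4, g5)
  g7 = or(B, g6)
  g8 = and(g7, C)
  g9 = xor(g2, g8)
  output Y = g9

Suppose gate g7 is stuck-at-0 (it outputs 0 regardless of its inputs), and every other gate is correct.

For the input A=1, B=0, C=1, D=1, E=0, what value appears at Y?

Propagate with g7 forced: g0=1, g1=0, g2=1, g3=0, g4=0, g5=0, g6=1, g7=0 [stuck-at-0], g8=0, g9=1.
So Y = 1. (Without the fault it would be 0.)

1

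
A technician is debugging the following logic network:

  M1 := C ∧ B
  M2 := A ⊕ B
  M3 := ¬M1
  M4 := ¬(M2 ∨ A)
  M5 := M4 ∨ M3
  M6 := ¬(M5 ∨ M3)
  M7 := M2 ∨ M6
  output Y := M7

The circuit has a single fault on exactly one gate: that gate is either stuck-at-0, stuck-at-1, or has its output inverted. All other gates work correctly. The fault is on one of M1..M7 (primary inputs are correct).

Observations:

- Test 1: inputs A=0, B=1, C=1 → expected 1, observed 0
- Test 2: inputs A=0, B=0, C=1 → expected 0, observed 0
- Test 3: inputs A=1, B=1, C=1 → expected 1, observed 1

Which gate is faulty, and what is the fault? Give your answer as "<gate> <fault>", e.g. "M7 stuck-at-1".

Fault-free values for test 1 (A=0, B=1, C=1): M1=1, M2=1, M3=0, M4=0, M5=0, M6=1, M7=1, giving Y=1. Observed 0.
Test 1: faults giving observed 0 are {M2 stuck-at-0, M2 inverted output, M7 stuck-at-0, M7 inverted output}.
Test 2 (A=0, B=0, C=1): fault-free M1=0, M2=0, M3=1, M4=1, M5=1, M6=0, M7=0 → 0; observed 0. Eliminates M2 inverted output, M7 inverted output.
Test 3 (A=1, B=1, C=1): fault-free M1=1, M2=0, M3=0, M4=0, M5=0, M6=1, M7=1 → 1; observed 1. Eliminates M7 stuck-at-0.
Only M2 stuck-at-0 is consistent with every test.

M2 stuck-at-0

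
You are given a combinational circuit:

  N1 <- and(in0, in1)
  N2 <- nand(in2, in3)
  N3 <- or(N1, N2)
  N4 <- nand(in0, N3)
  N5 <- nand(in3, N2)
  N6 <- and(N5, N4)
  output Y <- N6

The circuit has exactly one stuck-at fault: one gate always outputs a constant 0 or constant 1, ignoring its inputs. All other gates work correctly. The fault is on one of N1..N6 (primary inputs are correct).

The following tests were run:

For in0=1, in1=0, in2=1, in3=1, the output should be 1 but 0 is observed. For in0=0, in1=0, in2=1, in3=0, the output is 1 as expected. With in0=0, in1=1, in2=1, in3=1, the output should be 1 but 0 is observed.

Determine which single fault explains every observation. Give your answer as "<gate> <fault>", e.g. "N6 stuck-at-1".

Fault-free values for test 1 (in0=1, in1=0, in2=1, in3=1): N1=0, N2=0, N3=0, N4=1, N5=1, N6=1, giving Y=1. Observed 0.
Test 1: faults giving observed 0 are {N1 stuck-at-1, N2 stuck-at-1, N3 stuck-at-1, N4 stuck-at-0, N5 stuck-at-0, N6 stuck-at-0}.
Test 2 (in0=0, in1=0, in2=1, in3=0): fault-free N1=0, N2=1, N3=1, N4=1, N5=1, N6=1 → 1; observed 1. Eliminates N4 stuck-at-0, N5 stuck-at-0, N6 stuck-at-0.
Test 3 (in0=0, in1=1, in2=1, in3=1): fault-free N1=0, N2=0, N3=0, N4=1, N5=1, N6=1 → 1; observed 0. Eliminates N1 stuck-at-1, N3 stuck-at-1.
Only N2 stuck-at-1 is consistent with every test.

N2 stuck-at-1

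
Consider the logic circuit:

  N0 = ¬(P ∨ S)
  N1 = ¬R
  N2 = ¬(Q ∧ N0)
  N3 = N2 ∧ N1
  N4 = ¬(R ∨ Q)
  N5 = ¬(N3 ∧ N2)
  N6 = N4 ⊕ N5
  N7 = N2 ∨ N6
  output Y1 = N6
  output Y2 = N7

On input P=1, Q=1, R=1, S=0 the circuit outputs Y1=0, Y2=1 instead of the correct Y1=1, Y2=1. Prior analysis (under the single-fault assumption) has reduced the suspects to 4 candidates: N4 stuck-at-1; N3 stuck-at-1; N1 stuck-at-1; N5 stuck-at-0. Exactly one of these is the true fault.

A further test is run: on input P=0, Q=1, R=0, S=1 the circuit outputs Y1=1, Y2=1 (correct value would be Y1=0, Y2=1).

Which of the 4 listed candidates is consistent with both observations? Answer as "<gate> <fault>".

N4 stuck-at-1

Evaluate each candidate on input P=0, Q=1, R=0, S=1:
  N4 stuck-at-1: N0=0, N1=1, N2=1, N3=1, N4=1 [stuck-at-1], N5=0, N6=1, N7=1 → Y1=1, Y2=1 — matches
  N3 stuck-at-1: N0=0, N1=1, N2=1, N3=1 [stuck-at-1], N4=0, N5=0, N6=0, N7=1 → Y1=0, Y2=1 — eliminated
  N1 stuck-at-1: N0=0, N1=1 [stuck-at-1], N2=1, N3=1, N4=0, N5=0, N6=0, N7=1 → Y1=0, Y2=1 — eliminated
  N5 stuck-at-0: N0=0, N1=1, N2=1, N3=1, N4=0, N5=0 [stuck-at-0], N6=0, N7=1 → Y1=0, Y2=1 — eliminated
Only N4 stuck-at-1 reproduces the observed Y1=1, Y2=1.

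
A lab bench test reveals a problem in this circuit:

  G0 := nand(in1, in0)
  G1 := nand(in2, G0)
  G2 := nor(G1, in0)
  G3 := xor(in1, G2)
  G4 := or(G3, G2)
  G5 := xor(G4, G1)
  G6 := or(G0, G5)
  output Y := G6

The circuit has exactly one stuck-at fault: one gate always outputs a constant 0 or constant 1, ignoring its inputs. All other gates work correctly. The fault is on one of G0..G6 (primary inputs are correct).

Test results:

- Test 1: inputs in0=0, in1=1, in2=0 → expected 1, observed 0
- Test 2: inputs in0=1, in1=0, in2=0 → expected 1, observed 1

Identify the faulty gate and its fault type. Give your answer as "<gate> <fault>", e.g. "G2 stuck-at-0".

Fault-free values for test 1 (in0=0, in1=1, in2=0): G0=1, G1=1, G2=0, G3=1, G4=1, G5=0, G6=1, giving Y=1. Observed 0.
Test 1: faults giving observed 0 are {G0 stuck-at-0, G6 stuck-at-0}.
Test 2 (in0=1, in1=0, in2=0): fault-free G0=1, G1=1, G2=0, G3=0, G4=0, G5=1, G6=1 → 1; observed 1. Eliminates G6 stuck-at-0.
Only G0 stuck-at-0 is consistent with every test.

G0 stuck-at-0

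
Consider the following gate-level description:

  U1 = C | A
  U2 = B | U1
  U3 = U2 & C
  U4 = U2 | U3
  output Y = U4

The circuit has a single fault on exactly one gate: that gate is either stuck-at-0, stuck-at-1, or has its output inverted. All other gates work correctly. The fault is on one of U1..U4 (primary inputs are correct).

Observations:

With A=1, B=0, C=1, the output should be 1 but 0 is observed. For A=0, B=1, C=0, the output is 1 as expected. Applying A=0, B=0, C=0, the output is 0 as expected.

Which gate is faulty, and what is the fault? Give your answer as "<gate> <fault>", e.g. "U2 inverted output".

U1 stuck-at-0

Fault-free values for test 1 (A=1, B=0, C=1): U1=1, U2=1, U3=1, U4=1, giving Y=1. Observed 0.
Test 1: faults giving observed 0 are {U1 stuck-at-0, U1 inverted output, U2 stuck-at-0, U2 inverted output, U4 stuck-at-0, U4 inverted output}.
Test 2 (A=0, B=1, C=0): fault-free U1=0, U2=1, U3=0, U4=1 → 1; observed 1. Eliminates U2 stuck-at-0, U2 inverted output, U4 stuck-at-0, U4 inverted output.
Test 3 (A=0, B=0, C=0): fault-free U1=0, U2=0, U3=0, U4=0 → 0; observed 0. Eliminates U1 inverted output.
Only U1 stuck-at-0 is consistent with every test.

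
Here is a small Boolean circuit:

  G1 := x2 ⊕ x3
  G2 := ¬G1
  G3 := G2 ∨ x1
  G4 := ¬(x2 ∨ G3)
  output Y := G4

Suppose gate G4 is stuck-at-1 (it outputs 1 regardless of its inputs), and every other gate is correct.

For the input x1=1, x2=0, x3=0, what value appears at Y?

1

Propagate with G4 forced: G1=0, G2=1, G3=1, G4=1 [stuck-at-1].
So Y = 1. (Without the fault it would be 0.)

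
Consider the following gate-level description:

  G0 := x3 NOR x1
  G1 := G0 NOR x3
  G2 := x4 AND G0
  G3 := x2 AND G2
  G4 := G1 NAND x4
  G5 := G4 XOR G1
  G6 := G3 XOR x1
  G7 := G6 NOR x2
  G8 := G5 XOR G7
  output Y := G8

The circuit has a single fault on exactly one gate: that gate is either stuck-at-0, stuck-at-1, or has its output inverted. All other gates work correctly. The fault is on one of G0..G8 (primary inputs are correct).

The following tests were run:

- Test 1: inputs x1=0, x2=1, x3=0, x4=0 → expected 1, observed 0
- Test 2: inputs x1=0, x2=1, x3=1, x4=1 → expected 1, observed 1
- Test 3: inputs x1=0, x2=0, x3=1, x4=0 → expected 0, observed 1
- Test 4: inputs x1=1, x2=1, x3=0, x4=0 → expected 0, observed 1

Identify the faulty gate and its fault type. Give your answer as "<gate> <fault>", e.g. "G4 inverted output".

G1 inverted output

Fault-free values for test 1 (x1=0, x2=1, x3=0, x4=0): G0=1, G1=0, G2=0, G3=0, G4=1, G5=1, G6=0, G7=0, G8=1, giving Y=1. Observed 0.
Test 1: faults giving observed 0 are {G0 stuck-at-0, G0 inverted output, G1 stuck-at-1, G1 inverted output, G4 stuck-at-0, G4 inverted output, G5 stuck-at-0, G5 inverted output, G7 stuck-at-1, G7 inverted output, G8 stuck-at-0, G8 inverted output}.
Test 2 (x1=0, x2=1, x3=1, x4=1): fault-free G0=0, G1=0, G2=0, G3=0, G4=1, G5=1, G6=0, G7=0, G8=1 → 1; observed 1. Eliminates G4 stuck-at-0, G4 inverted output, G5 stuck-at-0, G5 inverted output, G7 stuck-at-1, G7 inverted output, G8 stuck-at-0, G8 inverted output.
Test 3 (x1=0, x2=0, x3=1, x4=0): fault-free G0=0, G1=0, G2=0, G3=0, G4=1, G5=1, G6=0, G7=1, G8=0 → 0; observed 1. Eliminates G0 stuck-at-0, G0 inverted output.
Test 4 (x1=1, x2=1, x3=0, x4=0): fault-free G0=0, G1=1, G2=0, G3=0, G4=1, G5=0, G6=1, G7=0, G8=0 → 0; observed 1. Eliminates G1 stuck-at-1.
Only G1 inverted output is consistent with every test.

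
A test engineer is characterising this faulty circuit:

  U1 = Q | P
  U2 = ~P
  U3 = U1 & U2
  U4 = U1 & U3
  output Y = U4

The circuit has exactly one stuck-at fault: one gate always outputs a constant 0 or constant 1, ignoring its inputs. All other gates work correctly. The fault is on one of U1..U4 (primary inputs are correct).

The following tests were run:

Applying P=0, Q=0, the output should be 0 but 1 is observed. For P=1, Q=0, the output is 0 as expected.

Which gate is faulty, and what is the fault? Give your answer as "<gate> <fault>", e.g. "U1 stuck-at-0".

U1 stuck-at-1

Fault-free values for test 1 (P=0, Q=0): U1=0, U2=1, U3=0, U4=0, giving Y=0. Observed 1.
Test 1: faults giving observed 1 are {U1 stuck-at-1, U4 stuck-at-1}.
Test 2 (P=1, Q=0): fault-free U1=1, U2=0, U3=0, U4=0 → 0; observed 0. Eliminates U4 stuck-at-1.
Only U1 stuck-at-1 is consistent with every test.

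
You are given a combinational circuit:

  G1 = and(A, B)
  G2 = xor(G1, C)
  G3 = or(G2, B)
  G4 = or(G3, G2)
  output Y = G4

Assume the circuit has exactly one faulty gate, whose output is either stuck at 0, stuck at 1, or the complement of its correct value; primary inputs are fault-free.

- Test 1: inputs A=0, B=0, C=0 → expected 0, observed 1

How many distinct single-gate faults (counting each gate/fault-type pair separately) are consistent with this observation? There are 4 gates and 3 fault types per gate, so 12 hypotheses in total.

Fault-free: G1=0, G2=0, G3=0, G4=0 → 0. Observed 1.
  G1 stuck-at-0: output 0 ✗
  G1 stuck-at-1: output 1 ✓
  G1 inverted output: output 1 ✓
  G2 stuck-at-0: output 0 ✗
  G2 stuck-at-1: output 1 ✓
  G2 inverted output: output 1 ✓
  G3 stuck-at-0: output 0 ✗
  G3 stuck-at-1: output 1 ✓
  G3 inverted output: output 1 ✓
  G4 stuck-at-0: output 0 ✗
  G4 stuck-at-1: output 1 ✓
  G4 inverted output: output 1 ✓
Consistent faults: {G1 stuck-at-1, G1 inverted output, G2 stuck-at-1, G2 inverted output, G3 stuck-at-1, G3 inverted output, G4 stuck-at-1, G4 inverted output} — 8 in all.

8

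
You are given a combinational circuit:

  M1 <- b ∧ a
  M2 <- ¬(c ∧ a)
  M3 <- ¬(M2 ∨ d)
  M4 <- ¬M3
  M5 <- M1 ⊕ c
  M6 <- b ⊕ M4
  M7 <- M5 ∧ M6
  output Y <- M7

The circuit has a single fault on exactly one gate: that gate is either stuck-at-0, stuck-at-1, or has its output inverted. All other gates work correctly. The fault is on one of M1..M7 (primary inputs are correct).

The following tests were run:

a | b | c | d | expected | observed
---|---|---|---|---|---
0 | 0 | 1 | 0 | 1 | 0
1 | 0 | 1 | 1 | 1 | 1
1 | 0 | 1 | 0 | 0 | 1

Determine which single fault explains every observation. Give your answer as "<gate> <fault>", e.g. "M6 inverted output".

M2 inverted output

Fault-free values for test 1 (a=0, b=0, c=1, d=0): M1=0, M2=1, M3=0, M4=1, M5=1, M6=1, M7=1, giving Y=1. Observed 0.
Test 1: faults giving observed 0 are {M1 stuck-at-1, M1 inverted output, M2 stuck-at-0, M2 inverted output, M3 stuck-at-1, M3 inverted output, M4 stuck-at-0, M4 inverted output, M5 stuck-at-0, M5 inverted output, M6 stuck-at-0, M6 inverted output, M7 stuck-at-0, M7 inverted output}.
Test 2 (a=1, b=0, c=1, d=1): fault-free M1=0, M2=0, M3=0, M4=1, M5=1, M6=1, M7=1 → 1; observed 1. Eliminates M1 stuck-at-1, M1 inverted output, M3 stuck-at-1, M3 inverted output, M4 stuck-at-0, M4 inverted output, M5 stuck-at-0, M5 inverted output, M6 stuck-at-0, M6 inverted output, M7 stuck-at-0, M7 inverted output.
Test 3 (a=1, b=0, c=1, d=0): fault-free M1=0, M2=0, M3=1, M4=0, M5=1, M6=0, M7=0 → 0; observed 1. Eliminates M2 stuck-at-0.
Only M2 inverted output is consistent with every test.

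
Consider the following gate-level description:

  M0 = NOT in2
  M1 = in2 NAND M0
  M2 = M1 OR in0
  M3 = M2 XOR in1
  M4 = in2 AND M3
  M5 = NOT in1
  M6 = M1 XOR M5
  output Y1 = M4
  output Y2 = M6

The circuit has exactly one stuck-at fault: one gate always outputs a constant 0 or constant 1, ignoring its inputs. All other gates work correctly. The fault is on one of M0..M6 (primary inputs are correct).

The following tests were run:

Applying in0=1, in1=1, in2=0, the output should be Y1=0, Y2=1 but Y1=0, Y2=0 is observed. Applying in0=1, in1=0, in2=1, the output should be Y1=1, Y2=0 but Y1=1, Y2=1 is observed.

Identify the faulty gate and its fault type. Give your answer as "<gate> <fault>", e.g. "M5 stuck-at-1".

Fault-free values for test 1 (in0=1, in1=1, in2=0): M0=1, M1=1, M2=1, M3=0, M4=0, M5=0, M6=1, giving Y1=0, Y2=1. Observed Y1=0, Y2=0.
Test 1: faults giving observed Y1=0, Y2=0 are {M1 stuck-at-0, M5 stuck-at-1, M6 stuck-at-0}.
Test 2 (in0=1, in1=0, in2=1): fault-free M0=0, M1=1, M2=1, M3=1, M4=1, M5=1, M6=0 → Y1=1, Y2=0; observed Y1=1, Y2=1. Eliminates M5 stuck-at-1, M6 stuck-at-0.
Only M1 stuck-at-0 is consistent with every test.

M1 stuck-at-0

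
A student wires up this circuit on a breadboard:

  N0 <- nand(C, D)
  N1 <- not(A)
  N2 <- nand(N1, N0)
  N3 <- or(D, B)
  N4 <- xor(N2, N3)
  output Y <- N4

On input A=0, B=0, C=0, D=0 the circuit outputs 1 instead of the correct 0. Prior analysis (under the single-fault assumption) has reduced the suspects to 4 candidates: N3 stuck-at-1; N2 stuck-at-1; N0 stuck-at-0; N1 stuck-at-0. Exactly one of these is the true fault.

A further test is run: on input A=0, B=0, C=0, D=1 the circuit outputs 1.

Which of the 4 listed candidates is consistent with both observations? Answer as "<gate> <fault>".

Evaluate each candidate on input A=0, B=0, C=0, D=1:
  N3 stuck-at-1: N0=1, N1=1, N2=0, N3=1 [stuck-at-1], N4=1 → 1 — matches
  N2 stuck-at-1: N0=1, N1=1, N2=1 [stuck-at-1], N3=1, N4=0 → 0 — eliminated
  N0 stuck-at-0: N0=0 [stuck-at-0], N1=1, N2=1, N3=1, N4=0 → 0 — eliminated
  N1 stuck-at-0: N0=1, N1=0 [stuck-at-0], N2=1, N3=1, N4=0 → 0 — eliminated
Only N3 stuck-at-1 reproduces the observed 1.

N3 stuck-at-1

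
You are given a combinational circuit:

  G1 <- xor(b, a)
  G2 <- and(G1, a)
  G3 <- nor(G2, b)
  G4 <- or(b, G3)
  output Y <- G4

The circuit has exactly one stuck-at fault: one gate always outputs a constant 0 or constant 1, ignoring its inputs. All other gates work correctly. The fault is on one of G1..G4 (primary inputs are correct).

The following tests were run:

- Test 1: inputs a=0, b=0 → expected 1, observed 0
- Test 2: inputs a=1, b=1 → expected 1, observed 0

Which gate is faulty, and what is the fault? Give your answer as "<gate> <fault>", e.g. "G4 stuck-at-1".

Fault-free values for test 1 (a=0, b=0): G1=0, G2=0, G3=1, G4=1, giving Y=1. Observed 0.
Test 1: faults giving observed 0 are {G2 stuck-at-1, G3 stuck-at-0, G4 stuck-at-0}.
Test 2 (a=1, b=1): fault-free G1=0, G2=0, G3=0, G4=1 → 1; observed 0. Eliminates G2 stuck-at-1, G3 stuck-at-0.
Only G4 stuck-at-0 is consistent with every test.

G4 stuck-at-0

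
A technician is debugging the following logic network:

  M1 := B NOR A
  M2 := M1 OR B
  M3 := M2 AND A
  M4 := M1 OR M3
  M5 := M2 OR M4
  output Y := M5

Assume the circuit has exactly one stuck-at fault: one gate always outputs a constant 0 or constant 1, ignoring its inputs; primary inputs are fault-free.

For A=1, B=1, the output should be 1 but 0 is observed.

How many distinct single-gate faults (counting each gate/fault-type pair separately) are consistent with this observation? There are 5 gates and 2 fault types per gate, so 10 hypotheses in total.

2

Fault-free: M1=0, M2=1, M3=1, M4=1, M5=1 → 1. Observed 0.
  M1 stuck-at-0: output 1 ✗
  M1 stuck-at-1: output 1 ✗
  M2 stuck-at-0: output 0 ✓
  M2 stuck-at-1: output 1 ✗
  M3 stuck-at-0: output 1 ✗
  M3 stuck-at-1: output 1 ✗
  M4 stuck-at-0: output 1 ✗
  M4 stuck-at-1: output 1 ✗
  M5 stuck-at-0: output 0 ✓
  M5 stuck-at-1: output 1 ✗
Consistent faults: {M2 stuck-at-0, M5 stuck-at-0} — 2 in all.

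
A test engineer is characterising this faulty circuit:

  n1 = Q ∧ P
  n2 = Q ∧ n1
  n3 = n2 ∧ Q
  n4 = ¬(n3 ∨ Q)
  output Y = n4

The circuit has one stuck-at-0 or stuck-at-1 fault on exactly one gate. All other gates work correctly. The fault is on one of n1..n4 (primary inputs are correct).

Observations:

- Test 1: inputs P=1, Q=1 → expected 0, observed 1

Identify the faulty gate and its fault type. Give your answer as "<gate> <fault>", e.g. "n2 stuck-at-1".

Fault-free values for test 1 (P=1, Q=1): n1=1, n2=1, n3=1, n4=0, giving Y=0. Observed 1.
Test 1: faults giving observed 1 are {n4 stuck-at-1}.
Only n4 stuck-at-1 is consistent with every test.

n4 stuck-at-1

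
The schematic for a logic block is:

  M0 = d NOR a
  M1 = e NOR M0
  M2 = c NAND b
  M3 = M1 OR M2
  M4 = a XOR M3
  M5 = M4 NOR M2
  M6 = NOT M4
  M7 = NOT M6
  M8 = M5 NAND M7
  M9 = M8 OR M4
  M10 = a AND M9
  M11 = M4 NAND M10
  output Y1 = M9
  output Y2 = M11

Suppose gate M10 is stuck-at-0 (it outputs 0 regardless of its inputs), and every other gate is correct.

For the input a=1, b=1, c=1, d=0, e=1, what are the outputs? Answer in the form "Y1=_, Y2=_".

Y1=1, Y2=1

Propagate with M10 forced: M0=0, M1=0, M2=0, M3=0, M4=1, M5=0, M6=0, M7=1, M8=1, M9=1, M10=0 [stuck-at-0], M11=1.
So the outputs are Y1=1, Y2=1. (Without the fault they would be Y1=1, Y2=0.)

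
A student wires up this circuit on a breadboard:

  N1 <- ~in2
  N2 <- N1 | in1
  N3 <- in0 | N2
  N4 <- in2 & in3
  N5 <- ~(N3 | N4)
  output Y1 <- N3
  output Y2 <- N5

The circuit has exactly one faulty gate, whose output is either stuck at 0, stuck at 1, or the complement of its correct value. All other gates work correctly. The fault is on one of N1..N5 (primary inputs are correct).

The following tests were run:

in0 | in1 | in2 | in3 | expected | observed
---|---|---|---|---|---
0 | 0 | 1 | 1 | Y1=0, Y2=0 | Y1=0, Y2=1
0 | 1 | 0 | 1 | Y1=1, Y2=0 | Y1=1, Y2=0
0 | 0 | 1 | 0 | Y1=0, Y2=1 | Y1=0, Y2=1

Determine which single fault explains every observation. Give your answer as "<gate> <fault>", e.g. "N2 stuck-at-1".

Fault-free values for test 1 (in0=0, in1=0, in2=1, in3=1): N1=0, N2=0, N3=0, N4=1, N5=0, giving Y1=0, Y2=0. Observed Y1=0, Y2=1.
Test 1: faults giving observed Y1=0, Y2=1 are {N4 stuck-at-0, N4 inverted output, N5 stuck-at-1, N5 inverted output}.
Test 2 (in0=0, in1=1, in2=0, in3=1): fault-free N1=1, N2=1, N3=1, N4=0, N5=0 → Y1=1, Y2=0; observed Y1=1, Y2=0. Eliminates N5 stuck-at-1, N5 inverted output.
Test 3 (in0=0, in1=0, in2=1, in3=0): fault-free N1=0, N2=0, N3=0, N4=0, N5=1 → Y1=0, Y2=1; observed Y1=0, Y2=1. Eliminates N4 inverted output.
Only N4 stuck-at-0 is consistent with every test.

N4 stuck-at-0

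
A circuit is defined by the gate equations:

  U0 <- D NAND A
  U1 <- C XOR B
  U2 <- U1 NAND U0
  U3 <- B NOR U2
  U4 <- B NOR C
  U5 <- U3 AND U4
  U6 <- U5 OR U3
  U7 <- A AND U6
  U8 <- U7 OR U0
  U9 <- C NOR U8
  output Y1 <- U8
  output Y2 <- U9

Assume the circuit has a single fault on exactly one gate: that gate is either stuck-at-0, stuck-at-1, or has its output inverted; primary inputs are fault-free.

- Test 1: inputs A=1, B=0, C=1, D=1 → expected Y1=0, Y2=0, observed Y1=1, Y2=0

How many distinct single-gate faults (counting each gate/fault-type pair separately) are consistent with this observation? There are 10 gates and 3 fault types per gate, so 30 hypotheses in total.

14

Fault-free: U0=0, U1=1, U2=1, U3=0, U4=0, U5=0, U6=0, U7=0, U8=0, U9=0 → Y1=0, Y2=0. Observed Y1=1, Y2=0.
  U0: stuck-at-1, inverted output ✓; others ✗
  U1: none of the 3 fault types match ✗
  U2: stuck-at-0, inverted output ✓; others ✗
  U3: stuck-at-1, inverted output ✓; others ✗
  U4: none of the 3 fault types match ✗
  U5: stuck-at-1, inverted output ✓; others ✗
  U6: stuck-at-1, inverted output ✓; others ✗
  U7: stuck-at-1, inverted output ✓; others ✗
  U8: stuck-at-1, inverted output ✓; others ✗
  U9: none of the 3 fault types match ✗
Consistent faults: {U0 stuck-at-1, U0 inverted output, U2 stuck-at-0, U2 inverted output, U3 stuck-at-1, U3 inverted output, U5 stuck-at-1, U5 inverted output, U6 stuck-at-1, U6 inverted output, U7 stuck-at-1, U7 inverted output, U8 stuck-at-1, U8 inverted output} — 14 in all.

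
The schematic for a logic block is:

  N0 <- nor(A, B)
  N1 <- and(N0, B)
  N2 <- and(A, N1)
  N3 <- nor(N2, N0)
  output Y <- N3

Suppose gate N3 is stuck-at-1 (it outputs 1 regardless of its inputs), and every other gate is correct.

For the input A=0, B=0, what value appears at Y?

1

Propagate with N3 forced: N0=1, N1=0, N2=0, N3=1 [stuck-at-1].
So Y = 1. (Without the fault it would be 0.)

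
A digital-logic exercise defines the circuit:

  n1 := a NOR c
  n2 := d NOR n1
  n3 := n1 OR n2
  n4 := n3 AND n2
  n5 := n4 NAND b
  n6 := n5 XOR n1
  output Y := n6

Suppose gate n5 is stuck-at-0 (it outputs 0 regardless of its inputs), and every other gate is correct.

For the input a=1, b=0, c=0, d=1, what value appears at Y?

0

Propagate with n5 forced: n1=0, n2=0, n3=0, n4=0, n5=0 [stuck-at-0], n6=0.
So Y = 0. (Without the fault it would be 1.)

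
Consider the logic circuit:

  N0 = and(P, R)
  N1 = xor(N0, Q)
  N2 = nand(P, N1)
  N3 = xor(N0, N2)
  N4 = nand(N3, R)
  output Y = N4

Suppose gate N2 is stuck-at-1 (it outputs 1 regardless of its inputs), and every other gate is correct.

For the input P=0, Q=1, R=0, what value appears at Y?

Propagate with N2 forced: N0=0, N1=1, N2=1 [stuck-at-1], N3=1, N4=1.
So Y = 1. (Same as the fault-free value — the fault is masked on this input.)

1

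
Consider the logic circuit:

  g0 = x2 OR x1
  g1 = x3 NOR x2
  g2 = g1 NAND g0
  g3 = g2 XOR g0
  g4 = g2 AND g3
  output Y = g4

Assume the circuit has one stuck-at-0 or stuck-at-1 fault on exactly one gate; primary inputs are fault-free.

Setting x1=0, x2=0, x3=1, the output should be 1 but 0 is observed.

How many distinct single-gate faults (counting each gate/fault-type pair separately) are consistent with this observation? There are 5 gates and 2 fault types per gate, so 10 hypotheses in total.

4

Fault-free: g0=0, g1=0, g2=1, g3=1, g4=1 → 1. Observed 0.
  g0 stuck-at-0: output 1 ✗
  g0 stuck-at-1: output 0 ✓
  g1 stuck-at-0: output 1 ✗
  g1 stuck-at-1: output 1 ✗
  g2 stuck-at-0: output 0 ✓
  g2 stuck-at-1: output 1 ✗
  g3 stuck-at-0: output 0 ✓
  g3 stuck-at-1: output 1 ✗
  g4 stuck-at-0: output 0 ✓
  g4 stuck-at-1: output 1 ✗
Consistent faults: {g0 stuck-at-1, g2 stuck-at-0, g3 stuck-at-0, g4 stuck-at-0} — 4 in all.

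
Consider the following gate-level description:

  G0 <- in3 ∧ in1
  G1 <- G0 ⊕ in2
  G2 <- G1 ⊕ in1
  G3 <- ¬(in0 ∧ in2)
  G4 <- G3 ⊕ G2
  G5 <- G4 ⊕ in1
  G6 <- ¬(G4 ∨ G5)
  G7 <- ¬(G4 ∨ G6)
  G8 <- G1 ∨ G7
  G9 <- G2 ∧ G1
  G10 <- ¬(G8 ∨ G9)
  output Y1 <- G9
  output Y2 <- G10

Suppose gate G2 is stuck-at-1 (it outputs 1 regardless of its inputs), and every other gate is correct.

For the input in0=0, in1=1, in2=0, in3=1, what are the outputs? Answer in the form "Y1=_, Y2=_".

Propagate with G2 forced: G0=1, G1=1, G2=1 [stuck-at-1], G3=1, G4=0, G5=1, G6=0, G7=1, G8=1, G9=1, G10=0.
So the outputs are Y1=1, Y2=0. (Without the fault they would be Y1=0, Y2=0.)

Y1=1, Y2=0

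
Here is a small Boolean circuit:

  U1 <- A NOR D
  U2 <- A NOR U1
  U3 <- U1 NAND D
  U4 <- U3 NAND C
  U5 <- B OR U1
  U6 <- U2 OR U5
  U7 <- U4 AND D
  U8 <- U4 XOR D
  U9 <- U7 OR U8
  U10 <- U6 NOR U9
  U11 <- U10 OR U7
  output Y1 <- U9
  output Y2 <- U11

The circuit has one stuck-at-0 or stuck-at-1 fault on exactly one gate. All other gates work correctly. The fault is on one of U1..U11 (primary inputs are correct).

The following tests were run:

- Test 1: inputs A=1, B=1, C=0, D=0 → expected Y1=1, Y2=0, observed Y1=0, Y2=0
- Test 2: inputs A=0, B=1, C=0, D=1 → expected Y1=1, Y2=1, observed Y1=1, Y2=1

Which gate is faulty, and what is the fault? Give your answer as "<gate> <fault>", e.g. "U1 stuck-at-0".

Fault-free values for test 1 (A=1, B=1, C=0, D=0): U1=0, U2=0, U3=1, U4=1, U5=1, U6=1, U7=0, U8=1, U9=1, U10=0, U11=0, giving Y1=1, Y2=0. Observed Y1=0, Y2=0.
Test 1: faults giving observed Y1=0, Y2=0 are {U4 stuck-at-0, U8 stuck-at-0, U9 stuck-at-0}.
Test 2 (A=0, B=1, C=0, D=1): fault-free U1=0, U2=1, U3=1, U4=1, U5=1, U6=1, U7=1, U8=0, U9=1, U10=0, U11=1 → Y1=1, Y2=1; observed Y1=1, Y2=1. Eliminates U4 stuck-at-0, U9 stuck-at-0.
Only U8 stuck-at-0 is consistent with every test.

U8 stuck-at-0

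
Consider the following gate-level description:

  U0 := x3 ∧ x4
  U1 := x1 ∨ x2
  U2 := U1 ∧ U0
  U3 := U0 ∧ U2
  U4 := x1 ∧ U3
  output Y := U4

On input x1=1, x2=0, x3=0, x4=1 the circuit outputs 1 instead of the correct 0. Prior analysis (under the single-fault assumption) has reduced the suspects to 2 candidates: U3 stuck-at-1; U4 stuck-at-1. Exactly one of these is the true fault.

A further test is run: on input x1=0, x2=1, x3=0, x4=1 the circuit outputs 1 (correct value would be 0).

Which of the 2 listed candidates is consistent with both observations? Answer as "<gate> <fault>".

Evaluate each candidate on input x1=0, x2=1, x3=0, x4=1:
  U3 stuck-at-1: U0=0, U1=1, U2=0, U3=1 [stuck-at-1], U4=0 → 0 — eliminated
  U4 stuck-at-1: U0=0, U1=1, U2=0, U3=0, U4=1 [stuck-at-1] → 1 — matches
Only U4 stuck-at-1 reproduces the observed 1.

U4 stuck-at-1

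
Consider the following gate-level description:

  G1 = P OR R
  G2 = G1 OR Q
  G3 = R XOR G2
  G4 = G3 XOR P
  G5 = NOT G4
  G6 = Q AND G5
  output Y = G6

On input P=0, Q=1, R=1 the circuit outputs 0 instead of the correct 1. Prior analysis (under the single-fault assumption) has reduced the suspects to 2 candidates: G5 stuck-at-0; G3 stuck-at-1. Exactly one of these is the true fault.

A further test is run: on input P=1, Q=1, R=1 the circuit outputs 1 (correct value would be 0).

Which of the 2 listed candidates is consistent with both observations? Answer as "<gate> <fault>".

Evaluate each candidate on input P=1, Q=1, R=1:
  G5 stuck-at-0: G1=1, G2=1, G3=0, G4=1, G5=0 [stuck-at-0], G6=0 → 0 — eliminated
  G3 stuck-at-1: G1=1, G2=1, G3=1 [stuck-at-1], G4=0, G5=1, G6=1 → 1 — matches
Only G3 stuck-at-1 reproduces the observed 1.

G3 stuck-at-1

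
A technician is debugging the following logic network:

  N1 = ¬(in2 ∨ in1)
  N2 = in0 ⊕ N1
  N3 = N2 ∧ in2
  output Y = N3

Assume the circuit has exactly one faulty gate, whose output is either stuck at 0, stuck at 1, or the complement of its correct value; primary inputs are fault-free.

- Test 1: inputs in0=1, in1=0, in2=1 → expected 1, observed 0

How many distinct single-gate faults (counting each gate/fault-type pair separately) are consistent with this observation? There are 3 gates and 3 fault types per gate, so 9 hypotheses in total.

Fault-free: N1=0, N2=1, N3=1 → 1. Observed 0.
  N1 stuck-at-0: output 1 ✗
  N1 stuck-at-1: output 0 ✓
  N1 inverted output: output 0 ✓
  N2 stuck-at-0: output 0 ✓
  N2 stuck-at-1: output 1 ✗
  N2 inverted output: output 0 ✓
  N3 stuck-at-0: output 0 ✓
  N3 stuck-at-1: output 1 ✗
  N3 inverted output: output 0 ✓
Consistent faults: {N1 stuck-at-1, N1 inverted output, N2 stuck-at-0, N2 inverted output, N3 stuck-at-0, N3 inverted output} — 6 in all.

6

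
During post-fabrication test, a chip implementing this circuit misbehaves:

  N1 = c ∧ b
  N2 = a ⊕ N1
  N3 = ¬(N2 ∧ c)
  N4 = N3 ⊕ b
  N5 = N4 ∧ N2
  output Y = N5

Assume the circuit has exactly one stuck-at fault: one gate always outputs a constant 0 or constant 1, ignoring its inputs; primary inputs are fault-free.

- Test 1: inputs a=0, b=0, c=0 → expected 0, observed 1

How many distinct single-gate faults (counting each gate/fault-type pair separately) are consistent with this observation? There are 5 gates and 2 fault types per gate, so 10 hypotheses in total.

Fault-free: N1=0, N2=0, N3=1, N4=1, N5=0 → 0. Observed 1.
  N1 stuck-at-0: output 0 ✗
  N1 stuck-at-1: output 1 ✓
  N2 stuck-at-0: output 0 ✗
  N2 stuck-at-1: output 1 ✓
  N3 stuck-at-0: output 0 ✗
  N3 stuck-at-1: output 0 ✗
  N4 stuck-at-0: output 0 ✗
  N4 stuck-at-1: output 0 ✗
  N5 stuck-at-0: output 0 ✗
  N5 stuck-at-1: output 1 ✓
Consistent faults: {N1 stuck-at-1, N2 stuck-at-1, N5 stuck-at-1} — 3 in all.

3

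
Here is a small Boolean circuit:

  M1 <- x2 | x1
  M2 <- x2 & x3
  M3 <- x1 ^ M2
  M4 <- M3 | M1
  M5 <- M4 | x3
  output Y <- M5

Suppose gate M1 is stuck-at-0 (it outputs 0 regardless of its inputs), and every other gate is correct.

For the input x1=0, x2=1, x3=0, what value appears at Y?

0

Propagate with M1 forced: M1=0 [stuck-at-0], M2=0, M3=0, M4=0, M5=0.
So Y = 0. (Without the fault it would be 1.)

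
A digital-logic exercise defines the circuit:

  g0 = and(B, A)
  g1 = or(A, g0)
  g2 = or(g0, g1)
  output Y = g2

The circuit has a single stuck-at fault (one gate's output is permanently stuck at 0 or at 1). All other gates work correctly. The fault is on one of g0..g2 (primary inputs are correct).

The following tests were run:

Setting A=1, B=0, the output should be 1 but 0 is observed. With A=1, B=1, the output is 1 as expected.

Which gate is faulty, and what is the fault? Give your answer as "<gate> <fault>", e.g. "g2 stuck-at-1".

Fault-free values for test 1 (A=1, B=0): g0=0, g1=1, g2=1, giving Y=1. Observed 0.
Test 1: faults giving observed 0 are {g1 stuck-at-0, g2 stuck-at-0}.
Test 2 (A=1, B=1): fault-free g0=1, g1=1, g2=1 → 1; observed 1. Eliminates g2 stuck-at-0.
Only g1 stuck-at-0 is consistent with every test.

g1 stuck-at-0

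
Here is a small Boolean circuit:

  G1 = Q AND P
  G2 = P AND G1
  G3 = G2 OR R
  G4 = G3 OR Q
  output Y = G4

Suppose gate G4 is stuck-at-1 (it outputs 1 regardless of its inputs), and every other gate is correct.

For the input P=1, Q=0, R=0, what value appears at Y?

Propagate with G4 forced: G1=0, G2=0, G3=0, G4=1 [stuck-at-1].
So Y = 1. (Without the fault it would be 0.)

1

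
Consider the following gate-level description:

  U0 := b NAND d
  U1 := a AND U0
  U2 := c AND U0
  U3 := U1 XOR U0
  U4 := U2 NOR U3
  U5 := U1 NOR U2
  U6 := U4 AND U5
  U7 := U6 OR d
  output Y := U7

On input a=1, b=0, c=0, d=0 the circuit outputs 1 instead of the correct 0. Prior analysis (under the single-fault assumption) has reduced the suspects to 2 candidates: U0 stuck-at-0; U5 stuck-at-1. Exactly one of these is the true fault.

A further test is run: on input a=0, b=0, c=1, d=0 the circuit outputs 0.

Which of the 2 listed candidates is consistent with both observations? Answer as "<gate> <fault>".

U5 stuck-at-1

Evaluate each candidate on input a=0, b=0, c=1, d=0:
  U0 stuck-at-0: U0=0 [stuck-at-0], U1=0, U2=0, U3=0, U4=1, U5=1, U6=1, U7=1 → 1 — eliminated
  U5 stuck-at-1: U0=1, U1=0, U2=1, U3=1, U4=0, U5=1 [stuck-at-1], U6=0, U7=0 → 0 — matches
Only U5 stuck-at-1 reproduces the observed 0.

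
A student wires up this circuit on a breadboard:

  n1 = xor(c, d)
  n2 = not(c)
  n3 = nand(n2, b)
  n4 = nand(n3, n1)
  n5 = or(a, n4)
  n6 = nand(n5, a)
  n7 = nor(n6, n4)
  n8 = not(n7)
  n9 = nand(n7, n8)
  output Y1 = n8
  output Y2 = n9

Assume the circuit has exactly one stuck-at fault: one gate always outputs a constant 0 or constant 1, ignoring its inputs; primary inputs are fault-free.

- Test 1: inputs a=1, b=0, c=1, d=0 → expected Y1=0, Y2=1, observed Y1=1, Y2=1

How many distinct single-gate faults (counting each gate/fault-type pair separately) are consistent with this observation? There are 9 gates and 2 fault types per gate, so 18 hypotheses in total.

Fault-free: n1=1, n2=0, n3=1, n4=0, n5=1, n6=0, n7=1, n8=0, n9=1 → Y1=0, Y2=1. Observed Y1=1, Y2=1.
  n1: stuck-at-0 ✓; others ✗
  n2: none of the 2 fault types match ✗
  n3: stuck-at-0 ✓; others ✗
  n4: stuck-at-1 ✓; others ✗
  n5: stuck-at-0 ✓; others ✗
  n6: stuck-at-1 ✓; others ✗
  n7: stuck-at-0 ✓; others ✗
  n8: none of the 2 fault types match ✗
  n9: none of the 2 fault types match ✗
Consistent faults: {n1 stuck-at-0, n3 stuck-at-0, n4 stuck-at-1, n5 stuck-at-0, n6 stuck-at-1, n7 stuck-at-0} — 6 in all.

6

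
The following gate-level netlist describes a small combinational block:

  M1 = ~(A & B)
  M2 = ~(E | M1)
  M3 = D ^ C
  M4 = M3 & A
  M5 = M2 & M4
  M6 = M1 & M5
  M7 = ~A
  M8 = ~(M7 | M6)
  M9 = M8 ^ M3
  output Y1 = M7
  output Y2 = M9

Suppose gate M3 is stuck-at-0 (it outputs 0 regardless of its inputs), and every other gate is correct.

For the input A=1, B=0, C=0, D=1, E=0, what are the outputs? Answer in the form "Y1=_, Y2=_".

Y1=0, Y2=1

Propagate with M3 forced: M1=1, M2=0, M3=0 [stuck-at-0], M4=0, M5=0, M6=0, M7=0, M8=1, M9=1.
So the outputs are Y1=0, Y2=1. (Without the fault they would be Y1=0, Y2=0.)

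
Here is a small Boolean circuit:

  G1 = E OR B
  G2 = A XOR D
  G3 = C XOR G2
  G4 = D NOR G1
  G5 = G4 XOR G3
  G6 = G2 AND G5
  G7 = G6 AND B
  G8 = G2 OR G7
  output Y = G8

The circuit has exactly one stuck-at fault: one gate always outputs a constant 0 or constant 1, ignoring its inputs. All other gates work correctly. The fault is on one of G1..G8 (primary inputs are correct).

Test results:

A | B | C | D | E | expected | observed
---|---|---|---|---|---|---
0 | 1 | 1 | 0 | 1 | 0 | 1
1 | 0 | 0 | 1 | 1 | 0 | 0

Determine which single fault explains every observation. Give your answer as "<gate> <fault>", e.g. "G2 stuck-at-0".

Fault-free values for test 1 (A=0, B=1, C=1, D=0, E=1): G1=1, G2=0, G3=1, G4=0, G5=1, G6=0, G7=0, G8=0, giving Y=0. Observed 1.
Test 1: faults giving observed 1 are {G2 stuck-at-1, G6 stuck-at-1, G7 stuck-at-1, G8 stuck-at-1}.
Test 2 (A=1, B=0, C=0, D=1, E=1): fault-free G1=1, G2=0, G3=0, G4=0, G5=0, G6=0, G7=0, G8=0 → 0; observed 0. Eliminates G2 stuck-at-1, G7 stuck-at-1, G8 stuck-at-1.
Only G6 stuck-at-1 is consistent with every test.

G6 stuck-at-1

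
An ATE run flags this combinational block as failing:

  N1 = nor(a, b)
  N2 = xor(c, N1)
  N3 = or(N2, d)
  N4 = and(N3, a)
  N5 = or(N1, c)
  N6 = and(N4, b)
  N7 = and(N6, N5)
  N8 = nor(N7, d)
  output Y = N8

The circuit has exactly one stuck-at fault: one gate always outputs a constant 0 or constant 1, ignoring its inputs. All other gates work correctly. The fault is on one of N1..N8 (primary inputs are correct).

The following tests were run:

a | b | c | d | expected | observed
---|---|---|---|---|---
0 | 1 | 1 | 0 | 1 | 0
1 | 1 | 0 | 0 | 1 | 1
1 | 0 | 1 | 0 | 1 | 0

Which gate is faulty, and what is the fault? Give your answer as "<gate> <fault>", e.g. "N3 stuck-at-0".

N6 stuck-at-1

Fault-free values for test 1 (a=0, b=1, c=1, d=0): N1=0, N2=1, N3=1, N4=0, N5=1, N6=0, N7=0, N8=1, giving Y=1. Observed 0.
Test 1: faults giving observed 0 are {N4 stuck-at-1, N6 stuck-at-1, N7 stuck-at-1, N8 stuck-at-0}.
Test 2 (a=1, b=1, c=0, d=0): fault-free N1=0, N2=0, N3=0, N4=0, N5=0, N6=0, N7=0, N8=1 → 1; observed 1. Eliminates N7 stuck-at-1, N8 stuck-at-0.
Test 3 (a=1, b=0, c=1, d=0): fault-free N1=0, N2=1, N3=1, N4=1, N5=1, N6=0, N7=0, N8=1 → 1; observed 0. Eliminates N4 stuck-at-1.
Only N6 stuck-at-1 is consistent with every test.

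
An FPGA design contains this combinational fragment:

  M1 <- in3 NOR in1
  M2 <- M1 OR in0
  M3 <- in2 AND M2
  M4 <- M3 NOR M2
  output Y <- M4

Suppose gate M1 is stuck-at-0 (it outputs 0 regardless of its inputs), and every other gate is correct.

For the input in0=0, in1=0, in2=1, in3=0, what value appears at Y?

1

Propagate with M1 forced: M1=0 [stuck-at-0], M2=0, M3=0, M4=1.
So Y = 1. (Without the fault it would be 0.)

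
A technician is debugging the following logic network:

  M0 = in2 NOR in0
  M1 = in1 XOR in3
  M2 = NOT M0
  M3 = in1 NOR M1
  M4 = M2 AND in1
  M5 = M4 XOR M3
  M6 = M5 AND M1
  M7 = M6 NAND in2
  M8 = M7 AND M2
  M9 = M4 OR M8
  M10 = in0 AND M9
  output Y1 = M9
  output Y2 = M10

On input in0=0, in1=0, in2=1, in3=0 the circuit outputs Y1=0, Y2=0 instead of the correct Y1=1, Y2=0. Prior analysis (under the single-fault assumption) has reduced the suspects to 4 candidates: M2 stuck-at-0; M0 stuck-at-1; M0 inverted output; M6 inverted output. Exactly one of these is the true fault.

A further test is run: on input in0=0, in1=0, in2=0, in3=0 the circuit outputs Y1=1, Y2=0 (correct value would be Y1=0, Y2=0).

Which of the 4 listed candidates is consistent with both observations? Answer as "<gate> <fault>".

M0 inverted output

Evaluate each candidate on input in0=0, in1=0, in2=0, in3=0:
  M2 stuck-at-0: M0=1, M1=0, M2=0 [stuck-at-0], M3=1, M4=0, M5=1, M6=0, M7=1, M8=0, M9=0, M10=0 → Y1=0, Y2=0 — eliminated
  M0 stuck-at-1: M0=1 [stuck-at-1], M1=0, M2=0, M3=1, M4=0, M5=1, M6=0, M7=1, M8=0, M9=0, M10=0 → Y1=0, Y2=0 — eliminated
  M0 inverted output: M0=0 [inverted output], M1=0, M2=1, M3=1, M4=0, M5=1, M6=0, M7=1, M8=1, M9=1, M10=0 → Y1=1, Y2=0 — matches
  M6 inverted output: M0=1, M1=0, M2=0, M3=1, M4=0, M5=1, M6=1 [inverted output], M7=1, M8=0, M9=0, M10=0 → Y1=0, Y2=0 — eliminated
Only M0 inverted output reproduces the observed Y1=1, Y2=0.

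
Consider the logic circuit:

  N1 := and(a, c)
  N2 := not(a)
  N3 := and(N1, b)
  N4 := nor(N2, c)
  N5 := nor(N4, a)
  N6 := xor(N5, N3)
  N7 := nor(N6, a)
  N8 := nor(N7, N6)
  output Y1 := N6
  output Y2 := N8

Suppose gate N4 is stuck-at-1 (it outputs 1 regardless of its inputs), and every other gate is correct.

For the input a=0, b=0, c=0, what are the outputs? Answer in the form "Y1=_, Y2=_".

Y1=0, Y2=0

Propagate with N4 forced: N1=0, N2=1, N3=0, N4=1 [stuck-at-1], N5=0, N6=0, N7=1, N8=0.
So the outputs are Y1=0, Y2=0. (Without the fault they would be Y1=1, Y2=0.)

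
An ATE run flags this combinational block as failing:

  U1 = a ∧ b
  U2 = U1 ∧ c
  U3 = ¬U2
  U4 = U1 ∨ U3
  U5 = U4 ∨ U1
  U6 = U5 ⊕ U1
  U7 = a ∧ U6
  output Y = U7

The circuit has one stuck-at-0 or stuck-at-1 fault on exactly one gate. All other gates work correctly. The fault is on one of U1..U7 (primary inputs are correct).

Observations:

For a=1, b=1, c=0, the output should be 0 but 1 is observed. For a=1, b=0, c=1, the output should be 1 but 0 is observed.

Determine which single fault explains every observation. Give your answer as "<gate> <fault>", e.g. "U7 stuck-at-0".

U5 stuck-at-0

Fault-free values for test 1 (a=1, b=1, c=0): U1=1, U2=0, U3=1, U4=1, U5=1, U6=0, U7=0, giving Y=0. Observed 1.
Test 1: faults giving observed 1 are {U1 stuck-at-0, U5 stuck-at-0, U6 stuck-at-1, U7 stuck-at-1}.
Test 2 (a=1, b=0, c=1): fault-free U1=0, U2=0, U3=1, U4=1, U5=1, U6=1, U7=1 → 1; observed 0. Eliminates U1 stuck-at-0, U6 stuck-at-1, U7 stuck-at-1.
Only U5 stuck-at-0 is consistent with every test.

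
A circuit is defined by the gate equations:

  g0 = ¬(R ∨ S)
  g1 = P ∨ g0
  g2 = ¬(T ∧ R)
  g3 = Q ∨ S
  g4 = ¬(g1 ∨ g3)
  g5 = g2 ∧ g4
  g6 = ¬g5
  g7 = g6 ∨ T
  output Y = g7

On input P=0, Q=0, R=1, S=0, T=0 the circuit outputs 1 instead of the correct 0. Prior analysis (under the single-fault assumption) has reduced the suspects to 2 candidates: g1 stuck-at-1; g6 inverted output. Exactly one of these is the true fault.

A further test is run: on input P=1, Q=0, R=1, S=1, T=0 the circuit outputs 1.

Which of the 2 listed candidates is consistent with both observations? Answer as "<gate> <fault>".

g1 stuck-at-1

Evaluate each candidate on input P=1, Q=0, R=1, S=1, T=0:
  g1 stuck-at-1: g0=0, g1=1 [stuck-at-1], g2=1, g3=1, g4=0, g5=0, g6=1, g7=1 → 1 — matches
  g6 inverted output: g0=0, g1=1, g2=1, g3=1, g4=0, g5=0, g6=0 [inverted output], g7=0 → 0 — eliminated
Only g1 stuck-at-1 reproduces the observed 1.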